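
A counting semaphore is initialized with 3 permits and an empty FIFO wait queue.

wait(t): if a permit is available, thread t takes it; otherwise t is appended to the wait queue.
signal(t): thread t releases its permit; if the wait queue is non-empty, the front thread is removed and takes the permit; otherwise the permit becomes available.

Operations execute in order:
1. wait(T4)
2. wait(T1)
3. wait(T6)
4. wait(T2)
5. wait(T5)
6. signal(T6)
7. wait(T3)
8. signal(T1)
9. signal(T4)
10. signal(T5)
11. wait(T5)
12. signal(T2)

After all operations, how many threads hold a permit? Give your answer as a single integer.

Answer: 2

Derivation:
Step 1: wait(T4) -> count=2 queue=[] holders={T4}
Step 2: wait(T1) -> count=1 queue=[] holders={T1,T4}
Step 3: wait(T6) -> count=0 queue=[] holders={T1,T4,T6}
Step 4: wait(T2) -> count=0 queue=[T2] holders={T1,T4,T6}
Step 5: wait(T5) -> count=0 queue=[T2,T5] holders={T1,T4,T6}
Step 6: signal(T6) -> count=0 queue=[T5] holders={T1,T2,T4}
Step 7: wait(T3) -> count=0 queue=[T5,T3] holders={T1,T2,T4}
Step 8: signal(T1) -> count=0 queue=[T3] holders={T2,T4,T5}
Step 9: signal(T4) -> count=0 queue=[] holders={T2,T3,T5}
Step 10: signal(T5) -> count=1 queue=[] holders={T2,T3}
Step 11: wait(T5) -> count=0 queue=[] holders={T2,T3,T5}
Step 12: signal(T2) -> count=1 queue=[] holders={T3,T5}
Final holders: {T3,T5} -> 2 thread(s)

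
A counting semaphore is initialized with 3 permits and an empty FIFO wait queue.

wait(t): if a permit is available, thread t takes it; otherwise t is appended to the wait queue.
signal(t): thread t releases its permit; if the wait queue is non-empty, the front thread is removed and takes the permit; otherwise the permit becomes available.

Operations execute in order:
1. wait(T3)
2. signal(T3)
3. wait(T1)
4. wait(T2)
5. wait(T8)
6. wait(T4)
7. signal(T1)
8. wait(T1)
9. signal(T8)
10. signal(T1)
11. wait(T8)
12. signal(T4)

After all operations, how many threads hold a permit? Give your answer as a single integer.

Answer: 2

Derivation:
Step 1: wait(T3) -> count=2 queue=[] holders={T3}
Step 2: signal(T3) -> count=3 queue=[] holders={none}
Step 3: wait(T1) -> count=2 queue=[] holders={T1}
Step 4: wait(T2) -> count=1 queue=[] holders={T1,T2}
Step 5: wait(T8) -> count=0 queue=[] holders={T1,T2,T8}
Step 6: wait(T4) -> count=0 queue=[T4] holders={T1,T2,T8}
Step 7: signal(T1) -> count=0 queue=[] holders={T2,T4,T8}
Step 8: wait(T1) -> count=0 queue=[T1] holders={T2,T4,T8}
Step 9: signal(T8) -> count=0 queue=[] holders={T1,T2,T4}
Step 10: signal(T1) -> count=1 queue=[] holders={T2,T4}
Step 11: wait(T8) -> count=0 queue=[] holders={T2,T4,T8}
Step 12: signal(T4) -> count=1 queue=[] holders={T2,T8}
Final holders: {T2,T8} -> 2 thread(s)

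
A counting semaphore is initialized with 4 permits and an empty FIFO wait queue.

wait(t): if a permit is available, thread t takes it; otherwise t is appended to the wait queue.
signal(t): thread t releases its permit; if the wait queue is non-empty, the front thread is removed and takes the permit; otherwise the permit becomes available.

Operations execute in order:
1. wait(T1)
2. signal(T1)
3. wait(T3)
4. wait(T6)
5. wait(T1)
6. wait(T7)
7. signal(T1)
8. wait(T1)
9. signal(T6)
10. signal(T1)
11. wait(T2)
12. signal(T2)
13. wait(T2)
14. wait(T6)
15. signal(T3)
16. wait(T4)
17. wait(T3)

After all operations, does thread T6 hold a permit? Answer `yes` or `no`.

Answer: yes

Derivation:
Step 1: wait(T1) -> count=3 queue=[] holders={T1}
Step 2: signal(T1) -> count=4 queue=[] holders={none}
Step 3: wait(T3) -> count=3 queue=[] holders={T3}
Step 4: wait(T6) -> count=2 queue=[] holders={T3,T6}
Step 5: wait(T1) -> count=1 queue=[] holders={T1,T3,T6}
Step 6: wait(T7) -> count=0 queue=[] holders={T1,T3,T6,T7}
Step 7: signal(T1) -> count=1 queue=[] holders={T3,T6,T7}
Step 8: wait(T1) -> count=0 queue=[] holders={T1,T3,T6,T7}
Step 9: signal(T6) -> count=1 queue=[] holders={T1,T3,T7}
Step 10: signal(T1) -> count=2 queue=[] holders={T3,T7}
Step 11: wait(T2) -> count=1 queue=[] holders={T2,T3,T7}
Step 12: signal(T2) -> count=2 queue=[] holders={T3,T7}
Step 13: wait(T2) -> count=1 queue=[] holders={T2,T3,T7}
Step 14: wait(T6) -> count=0 queue=[] holders={T2,T3,T6,T7}
Step 15: signal(T3) -> count=1 queue=[] holders={T2,T6,T7}
Step 16: wait(T4) -> count=0 queue=[] holders={T2,T4,T6,T7}
Step 17: wait(T3) -> count=0 queue=[T3] holders={T2,T4,T6,T7}
Final holders: {T2,T4,T6,T7} -> T6 in holders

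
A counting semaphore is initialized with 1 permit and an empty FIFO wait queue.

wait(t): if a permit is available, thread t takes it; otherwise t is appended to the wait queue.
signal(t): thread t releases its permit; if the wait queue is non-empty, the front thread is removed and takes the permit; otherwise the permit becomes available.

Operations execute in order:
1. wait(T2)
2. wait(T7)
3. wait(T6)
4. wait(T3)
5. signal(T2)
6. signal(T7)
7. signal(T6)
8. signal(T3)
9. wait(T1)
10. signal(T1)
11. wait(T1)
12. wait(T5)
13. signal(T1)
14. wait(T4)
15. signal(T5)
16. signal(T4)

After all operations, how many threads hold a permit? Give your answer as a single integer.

Answer: 0

Derivation:
Step 1: wait(T2) -> count=0 queue=[] holders={T2}
Step 2: wait(T7) -> count=0 queue=[T7] holders={T2}
Step 3: wait(T6) -> count=0 queue=[T7,T6] holders={T2}
Step 4: wait(T3) -> count=0 queue=[T7,T6,T3] holders={T2}
Step 5: signal(T2) -> count=0 queue=[T6,T3] holders={T7}
Step 6: signal(T7) -> count=0 queue=[T3] holders={T6}
Step 7: signal(T6) -> count=0 queue=[] holders={T3}
Step 8: signal(T3) -> count=1 queue=[] holders={none}
Step 9: wait(T1) -> count=0 queue=[] holders={T1}
Step 10: signal(T1) -> count=1 queue=[] holders={none}
Step 11: wait(T1) -> count=0 queue=[] holders={T1}
Step 12: wait(T5) -> count=0 queue=[T5] holders={T1}
Step 13: signal(T1) -> count=0 queue=[] holders={T5}
Step 14: wait(T4) -> count=0 queue=[T4] holders={T5}
Step 15: signal(T5) -> count=0 queue=[] holders={T4}
Step 16: signal(T4) -> count=1 queue=[] holders={none}
Final holders: {none} -> 0 thread(s)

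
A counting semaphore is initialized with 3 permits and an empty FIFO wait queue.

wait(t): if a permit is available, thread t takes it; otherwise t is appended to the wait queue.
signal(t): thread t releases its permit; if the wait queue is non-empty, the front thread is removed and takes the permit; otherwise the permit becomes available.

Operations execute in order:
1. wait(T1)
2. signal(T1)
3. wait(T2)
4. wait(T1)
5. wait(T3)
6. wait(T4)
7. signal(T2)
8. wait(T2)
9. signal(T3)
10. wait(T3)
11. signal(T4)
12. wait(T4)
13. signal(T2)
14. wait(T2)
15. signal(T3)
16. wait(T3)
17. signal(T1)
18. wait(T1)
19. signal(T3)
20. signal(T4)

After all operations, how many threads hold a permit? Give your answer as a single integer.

Step 1: wait(T1) -> count=2 queue=[] holders={T1}
Step 2: signal(T1) -> count=3 queue=[] holders={none}
Step 3: wait(T2) -> count=2 queue=[] holders={T2}
Step 4: wait(T1) -> count=1 queue=[] holders={T1,T2}
Step 5: wait(T3) -> count=0 queue=[] holders={T1,T2,T3}
Step 6: wait(T4) -> count=0 queue=[T4] holders={T1,T2,T3}
Step 7: signal(T2) -> count=0 queue=[] holders={T1,T3,T4}
Step 8: wait(T2) -> count=0 queue=[T2] holders={T1,T3,T4}
Step 9: signal(T3) -> count=0 queue=[] holders={T1,T2,T4}
Step 10: wait(T3) -> count=0 queue=[T3] holders={T1,T2,T4}
Step 11: signal(T4) -> count=0 queue=[] holders={T1,T2,T3}
Step 12: wait(T4) -> count=0 queue=[T4] holders={T1,T2,T3}
Step 13: signal(T2) -> count=0 queue=[] holders={T1,T3,T4}
Step 14: wait(T2) -> count=0 queue=[T2] holders={T1,T3,T4}
Step 15: signal(T3) -> count=0 queue=[] holders={T1,T2,T4}
Step 16: wait(T3) -> count=0 queue=[T3] holders={T1,T2,T4}
Step 17: signal(T1) -> count=0 queue=[] holders={T2,T3,T4}
Step 18: wait(T1) -> count=0 queue=[T1] holders={T2,T3,T4}
Step 19: signal(T3) -> count=0 queue=[] holders={T1,T2,T4}
Step 20: signal(T4) -> count=1 queue=[] holders={T1,T2}
Final holders: {T1,T2} -> 2 thread(s)

Answer: 2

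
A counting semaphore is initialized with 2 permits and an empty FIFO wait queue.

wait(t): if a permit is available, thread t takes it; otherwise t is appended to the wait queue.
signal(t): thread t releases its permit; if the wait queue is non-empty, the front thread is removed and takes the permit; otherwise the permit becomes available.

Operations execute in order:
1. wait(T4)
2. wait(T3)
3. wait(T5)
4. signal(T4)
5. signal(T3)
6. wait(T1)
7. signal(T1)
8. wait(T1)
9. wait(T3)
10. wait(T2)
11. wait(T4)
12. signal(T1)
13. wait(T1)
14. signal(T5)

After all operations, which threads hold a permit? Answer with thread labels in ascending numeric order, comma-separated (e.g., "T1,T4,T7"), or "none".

Step 1: wait(T4) -> count=1 queue=[] holders={T4}
Step 2: wait(T3) -> count=0 queue=[] holders={T3,T4}
Step 3: wait(T5) -> count=0 queue=[T5] holders={T3,T4}
Step 4: signal(T4) -> count=0 queue=[] holders={T3,T5}
Step 5: signal(T3) -> count=1 queue=[] holders={T5}
Step 6: wait(T1) -> count=0 queue=[] holders={T1,T5}
Step 7: signal(T1) -> count=1 queue=[] holders={T5}
Step 8: wait(T1) -> count=0 queue=[] holders={T1,T5}
Step 9: wait(T3) -> count=0 queue=[T3] holders={T1,T5}
Step 10: wait(T2) -> count=0 queue=[T3,T2] holders={T1,T5}
Step 11: wait(T4) -> count=0 queue=[T3,T2,T4] holders={T1,T5}
Step 12: signal(T1) -> count=0 queue=[T2,T4] holders={T3,T5}
Step 13: wait(T1) -> count=0 queue=[T2,T4,T1] holders={T3,T5}
Step 14: signal(T5) -> count=0 queue=[T4,T1] holders={T2,T3}
Final holders: T2,T3

Answer: T2,T3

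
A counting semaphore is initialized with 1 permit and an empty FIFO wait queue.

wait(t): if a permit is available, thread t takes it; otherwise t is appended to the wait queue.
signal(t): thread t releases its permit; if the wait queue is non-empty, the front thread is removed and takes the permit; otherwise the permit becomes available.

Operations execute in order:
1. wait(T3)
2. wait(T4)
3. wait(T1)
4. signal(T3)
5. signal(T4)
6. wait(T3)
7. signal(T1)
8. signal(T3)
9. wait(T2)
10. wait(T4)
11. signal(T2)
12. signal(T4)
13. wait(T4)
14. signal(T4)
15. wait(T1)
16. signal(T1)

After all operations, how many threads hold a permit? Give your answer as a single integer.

Step 1: wait(T3) -> count=0 queue=[] holders={T3}
Step 2: wait(T4) -> count=0 queue=[T4] holders={T3}
Step 3: wait(T1) -> count=0 queue=[T4,T1] holders={T3}
Step 4: signal(T3) -> count=0 queue=[T1] holders={T4}
Step 5: signal(T4) -> count=0 queue=[] holders={T1}
Step 6: wait(T3) -> count=0 queue=[T3] holders={T1}
Step 7: signal(T1) -> count=0 queue=[] holders={T3}
Step 8: signal(T3) -> count=1 queue=[] holders={none}
Step 9: wait(T2) -> count=0 queue=[] holders={T2}
Step 10: wait(T4) -> count=0 queue=[T4] holders={T2}
Step 11: signal(T2) -> count=0 queue=[] holders={T4}
Step 12: signal(T4) -> count=1 queue=[] holders={none}
Step 13: wait(T4) -> count=0 queue=[] holders={T4}
Step 14: signal(T4) -> count=1 queue=[] holders={none}
Step 15: wait(T1) -> count=0 queue=[] holders={T1}
Step 16: signal(T1) -> count=1 queue=[] holders={none}
Final holders: {none} -> 0 thread(s)

Answer: 0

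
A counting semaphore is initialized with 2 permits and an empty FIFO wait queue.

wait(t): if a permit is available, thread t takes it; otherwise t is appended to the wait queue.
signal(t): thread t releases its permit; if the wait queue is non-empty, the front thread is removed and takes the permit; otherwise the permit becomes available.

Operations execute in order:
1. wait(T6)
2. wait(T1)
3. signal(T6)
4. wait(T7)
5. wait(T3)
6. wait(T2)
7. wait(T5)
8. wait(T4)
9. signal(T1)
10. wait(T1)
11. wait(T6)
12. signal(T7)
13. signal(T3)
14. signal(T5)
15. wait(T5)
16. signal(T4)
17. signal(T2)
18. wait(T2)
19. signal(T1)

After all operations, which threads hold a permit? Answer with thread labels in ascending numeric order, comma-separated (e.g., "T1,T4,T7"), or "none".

Answer: T5,T6

Derivation:
Step 1: wait(T6) -> count=1 queue=[] holders={T6}
Step 2: wait(T1) -> count=0 queue=[] holders={T1,T6}
Step 3: signal(T6) -> count=1 queue=[] holders={T1}
Step 4: wait(T7) -> count=0 queue=[] holders={T1,T7}
Step 5: wait(T3) -> count=0 queue=[T3] holders={T1,T7}
Step 6: wait(T2) -> count=0 queue=[T3,T2] holders={T1,T7}
Step 7: wait(T5) -> count=0 queue=[T3,T2,T5] holders={T1,T7}
Step 8: wait(T4) -> count=0 queue=[T3,T2,T5,T4] holders={T1,T7}
Step 9: signal(T1) -> count=0 queue=[T2,T5,T4] holders={T3,T7}
Step 10: wait(T1) -> count=0 queue=[T2,T5,T4,T1] holders={T3,T7}
Step 11: wait(T6) -> count=0 queue=[T2,T5,T4,T1,T6] holders={T3,T7}
Step 12: signal(T7) -> count=0 queue=[T5,T4,T1,T6] holders={T2,T3}
Step 13: signal(T3) -> count=0 queue=[T4,T1,T6] holders={T2,T5}
Step 14: signal(T5) -> count=0 queue=[T1,T6] holders={T2,T4}
Step 15: wait(T5) -> count=0 queue=[T1,T6,T5] holders={T2,T4}
Step 16: signal(T4) -> count=0 queue=[T6,T5] holders={T1,T2}
Step 17: signal(T2) -> count=0 queue=[T5] holders={T1,T6}
Step 18: wait(T2) -> count=0 queue=[T5,T2] holders={T1,T6}
Step 19: signal(T1) -> count=0 queue=[T2] holders={T5,T6}
Final holders: T5,T6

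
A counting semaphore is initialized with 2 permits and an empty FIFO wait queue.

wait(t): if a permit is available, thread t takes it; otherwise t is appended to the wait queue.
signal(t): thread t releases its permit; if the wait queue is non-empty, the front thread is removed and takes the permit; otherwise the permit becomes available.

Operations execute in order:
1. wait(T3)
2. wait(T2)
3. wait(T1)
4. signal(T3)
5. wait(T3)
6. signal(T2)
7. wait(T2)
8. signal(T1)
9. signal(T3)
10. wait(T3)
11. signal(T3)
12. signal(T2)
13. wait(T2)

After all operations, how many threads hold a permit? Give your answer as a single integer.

Step 1: wait(T3) -> count=1 queue=[] holders={T3}
Step 2: wait(T2) -> count=0 queue=[] holders={T2,T3}
Step 3: wait(T1) -> count=0 queue=[T1] holders={T2,T3}
Step 4: signal(T3) -> count=0 queue=[] holders={T1,T2}
Step 5: wait(T3) -> count=0 queue=[T3] holders={T1,T2}
Step 6: signal(T2) -> count=0 queue=[] holders={T1,T3}
Step 7: wait(T2) -> count=0 queue=[T2] holders={T1,T3}
Step 8: signal(T1) -> count=0 queue=[] holders={T2,T3}
Step 9: signal(T3) -> count=1 queue=[] holders={T2}
Step 10: wait(T3) -> count=0 queue=[] holders={T2,T3}
Step 11: signal(T3) -> count=1 queue=[] holders={T2}
Step 12: signal(T2) -> count=2 queue=[] holders={none}
Step 13: wait(T2) -> count=1 queue=[] holders={T2}
Final holders: {T2} -> 1 thread(s)

Answer: 1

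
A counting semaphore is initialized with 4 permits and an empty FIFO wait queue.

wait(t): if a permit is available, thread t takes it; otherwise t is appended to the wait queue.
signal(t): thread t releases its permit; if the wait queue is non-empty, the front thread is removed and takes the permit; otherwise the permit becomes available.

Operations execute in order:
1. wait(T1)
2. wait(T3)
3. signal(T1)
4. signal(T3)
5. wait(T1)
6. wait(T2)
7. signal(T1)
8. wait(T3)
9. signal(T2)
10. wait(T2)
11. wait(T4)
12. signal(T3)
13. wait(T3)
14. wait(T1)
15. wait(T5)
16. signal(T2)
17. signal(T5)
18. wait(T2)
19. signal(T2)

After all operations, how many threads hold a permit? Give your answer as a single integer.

Step 1: wait(T1) -> count=3 queue=[] holders={T1}
Step 2: wait(T3) -> count=2 queue=[] holders={T1,T3}
Step 3: signal(T1) -> count=3 queue=[] holders={T3}
Step 4: signal(T3) -> count=4 queue=[] holders={none}
Step 5: wait(T1) -> count=3 queue=[] holders={T1}
Step 6: wait(T2) -> count=2 queue=[] holders={T1,T2}
Step 7: signal(T1) -> count=3 queue=[] holders={T2}
Step 8: wait(T3) -> count=2 queue=[] holders={T2,T3}
Step 9: signal(T2) -> count=3 queue=[] holders={T3}
Step 10: wait(T2) -> count=2 queue=[] holders={T2,T3}
Step 11: wait(T4) -> count=1 queue=[] holders={T2,T3,T4}
Step 12: signal(T3) -> count=2 queue=[] holders={T2,T4}
Step 13: wait(T3) -> count=1 queue=[] holders={T2,T3,T4}
Step 14: wait(T1) -> count=0 queue=[] holders={T1,T2,T3,T4}
Step 15: wait(T5) -> count=0 queue=[T5] holders={T1,T2,T3,T4}
Step 16: signal(T2) -> count=0 queue=[] holders={T1,T3,T4,T5}
Step 17: signal(T5) -> count=1 queue=[] holders={T1,T3,T4}
Step 18: wait(T2) -> count=0 queue=[] holders={T1,T2,T3,T4}
Step 19: signal(T2) -> count=1 queue=[] holders={T1,T3,T4}
Final holders: {T1,T3,T4} -> 3 thread(s)

Answer: 3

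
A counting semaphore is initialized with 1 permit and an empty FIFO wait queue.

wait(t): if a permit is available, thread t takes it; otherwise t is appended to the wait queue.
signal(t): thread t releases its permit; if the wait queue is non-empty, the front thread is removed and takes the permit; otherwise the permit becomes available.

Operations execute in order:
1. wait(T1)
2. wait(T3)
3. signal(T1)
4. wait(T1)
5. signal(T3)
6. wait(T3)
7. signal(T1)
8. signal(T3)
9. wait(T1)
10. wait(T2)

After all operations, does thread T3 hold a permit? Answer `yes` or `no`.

Step 1: wait(T1) -> count=0 queue=[] holders={T1}
Step 2: wait(T3) -> count=0 queue=[T3] holders={T1}
Step 3: signal(T1) -> count=0 queue=[] holders={T3}
Step 4: wait(T1) -> count=0 queue=[T1] holders={T3}
Step 5: signal(T3) -> count=0 queue=[] holders={T1}
Step 6: wait(T3) -> count=0 queue=[T3] holders={T1}
Step 7: signal(T1) -> count=0 queue=[] holders={T3}
Step 8: signal(T3) -> count=1 queue=[] holders={none}
Step 9: wait(T1) -> count=0 queue=[] holders={T1}
Step 10: wait(T2) -> count=0 queue=[T2] holders={T1}
Final holders: {T1} -> T3 not in holders

Answer: no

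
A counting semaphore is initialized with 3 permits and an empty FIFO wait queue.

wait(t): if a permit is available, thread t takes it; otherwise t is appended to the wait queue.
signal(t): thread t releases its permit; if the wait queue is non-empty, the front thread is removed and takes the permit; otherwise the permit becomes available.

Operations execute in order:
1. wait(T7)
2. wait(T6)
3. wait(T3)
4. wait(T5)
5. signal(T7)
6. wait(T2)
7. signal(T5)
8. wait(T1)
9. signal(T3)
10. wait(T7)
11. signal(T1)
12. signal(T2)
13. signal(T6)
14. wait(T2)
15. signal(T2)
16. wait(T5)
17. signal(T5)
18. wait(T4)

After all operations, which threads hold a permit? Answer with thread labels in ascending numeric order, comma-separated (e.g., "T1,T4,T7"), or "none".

Step 1: wait(T7) -> count=2 queue=[] holders={T7}
Step 2: wait(T6) -> count=1 queue=[] holders={T6,T7}
Step 3: wait(T3) -> count=0 queue=[] holders={T3,T6,T7}
Step 4: wait(T5) -> count=0 queue=[T5] holders={T3,T6,T7}
Step 5: signal(T7) -> count=0 queue=[] holders={T3,T5,T6}
Step 6: wait(T2) -> count=0 queue=[T2] holders={T3,T5,T6}
Step 7: signal(T5) -> count=0 queue=[] holders={T2,T3,T6}
Step 8: wait(T1) -> count=0 queue=[T1] holders={T2,T3,T6}
Step 9: signal(T3) -> count=0 queue=[] holders={T1,T2,T6}
Step 10: wait(T7) -> count=0 queue=[T7] holders={T1,T2,T6}
Step 11: signal(T1) -> count=0 queue=[] holders={T2,T6,T7}
Step 12: signal(T2) -> count=1 queue=[] holders={T6,T7}
Step 13: signal(T6) -> count=2 queue=[] holders={T7}
Step 14: wait(T2) -> count=1 queue=[] holders={T2,T7}
Step 15: signal(T2) -> count=2 queue=[] holders={T7}
Step 16: wait(T5) -> count=1 queue=[] holders={T5,T7}
Step 17: signal(T5) -> count=2 queue=[] holders={T7}
Step 18: wait(T4) -> count=1 queue=[] holders={T4,T7}
Final holders: T4,T7

Answer: T4,T7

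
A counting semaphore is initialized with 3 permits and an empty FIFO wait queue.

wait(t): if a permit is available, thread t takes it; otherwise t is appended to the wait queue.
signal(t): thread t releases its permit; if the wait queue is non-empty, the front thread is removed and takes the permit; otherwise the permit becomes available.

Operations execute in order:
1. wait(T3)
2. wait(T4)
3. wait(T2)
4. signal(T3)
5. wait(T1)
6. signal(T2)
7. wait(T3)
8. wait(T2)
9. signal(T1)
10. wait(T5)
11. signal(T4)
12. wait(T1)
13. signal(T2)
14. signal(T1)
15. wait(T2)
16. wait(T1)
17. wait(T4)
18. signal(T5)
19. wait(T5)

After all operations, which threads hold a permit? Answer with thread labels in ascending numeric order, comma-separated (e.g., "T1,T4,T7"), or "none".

Step 1: wait(T3) -> count=2 queue=[] holders={T3}
Step 2: wait(T4) -> count=1 queue=[] holders={T3,T4}
Step 3: wait(T2) -> count=0 queue=[] holders={T2,T3,T4}
Step 4: signal(T3) -> count=1 queue=[] holders={T2,T4}
Step 5: wait(T1) -> count=0 queue=[] holders={T1,T2,T4}
Step 6: signal(T2) -> count=1 queue=[] holders={T1,T4}
Step 7: wait(T3) -> count=0 queue=[] holders={T1,T3,T4}
Step 8: wait(T2) -> count=0 queue=[T2] holders={T1,T3,T4}
Step 9: signal(T1) -> count=0 queue=[] holders={T2,T3,T4}
Step 10: wait(T5) -> count=0 queue=[T5] holders={T2,T3,T4}
Step 11: signal(T4) -> count=0 queue=[] holders={T2,T3,T5}
Step 12: wait(T1) -> count=0 queue=[T1] holders={T2,T3,T5}
Step 13: signal(T2) -> count=0 queue=[] holders={T1,T3,T5}
Step 14: signal(T1) -> count=1 queue=[] holders={T3,T5}
Step 15: wait(T2) -> count=0 queue=[] holders={T2,T3,T5}
Step 16: wait(T1) -> count=0 queue=[T1] holders={T2,T3,T5}
Step 17: wait(T4) -> count=0 queue=[T1,T4] holders={T2,T3,T5}
Step 18: signal(T5) -> count=0 queue=[T4] holders={T1,T2,T3}
Step 19: wait(T5) -> count=0 queue=[T4,T5] holders={T1,T2,T3}
Final holders: T1,T2,T3

Answer: T1,T2,T3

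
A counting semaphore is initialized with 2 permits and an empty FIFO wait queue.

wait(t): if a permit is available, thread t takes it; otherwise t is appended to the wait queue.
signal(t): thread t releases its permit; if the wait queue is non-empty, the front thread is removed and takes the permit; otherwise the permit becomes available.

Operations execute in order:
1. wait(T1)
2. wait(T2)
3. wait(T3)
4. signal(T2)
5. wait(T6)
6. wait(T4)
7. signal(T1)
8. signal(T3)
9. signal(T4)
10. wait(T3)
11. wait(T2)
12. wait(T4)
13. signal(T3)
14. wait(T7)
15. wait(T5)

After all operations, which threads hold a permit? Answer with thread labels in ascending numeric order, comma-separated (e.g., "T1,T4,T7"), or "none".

Step 1: wait(T1) -> count=1 queue=[] holders={T1}
Step 2: wait(T2) -> count=0 queue=[] holders={T1,T2}
Step 3: wait(T3) -> count=0 queue=[T3] holders={T1,T2}
Step 4: signal(T2) -> count=0 queue=[] holders={T1,T3}
Step 5: wait(T6) -> count=0 queue=[T6] holders={T1,T3}
Step 6: wait(T4) -> count=0 queue=[T6,T4] holders={T1,T3}
Step 7: signal(T1) -> count=0 queue=[T4] holders={T3,T6}
Step 8: signal(T3) -> count=0 queue=[] holders={T4,T6}
Step 9: signal(T4) -> count=1 queue=[] holders={T6}
Step 10: wait(T3) -> count=0 queue=[] holders={T3,T6}
Step 11: wait(T2) -> count=0 queue=[T2] holders={T3,T6}
Step 12: wait(T4) -> count=0 queue=[T2,T4] holders={T3,T6}
Step 13: signal(T3) -> count=0 queue=[T4] holders={T2,T6}
Step 14: wait(T7) -> count=0 queue=[T4,T7] holders={T2,T6}
Step 15: wait(T5) -> count=0 queue=[T4,T7,T5] holders={T2,T6}
Final holders: T2,T6

Answer: T2,T6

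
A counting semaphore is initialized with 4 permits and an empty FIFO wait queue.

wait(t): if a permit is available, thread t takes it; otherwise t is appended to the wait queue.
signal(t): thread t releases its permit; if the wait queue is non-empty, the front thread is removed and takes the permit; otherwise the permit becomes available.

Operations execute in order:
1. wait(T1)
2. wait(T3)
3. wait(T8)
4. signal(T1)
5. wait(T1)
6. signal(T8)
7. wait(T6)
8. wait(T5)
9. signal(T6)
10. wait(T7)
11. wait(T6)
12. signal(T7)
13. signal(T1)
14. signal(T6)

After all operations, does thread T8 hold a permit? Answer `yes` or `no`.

Step 1: wait(T1) -> count=3 queue=[] holders={T1}
Step 2: wait(T3) -> count=2 queue=[] holders={T1,T3}
Step 3: wait(T8) -> count=1 queue=[] holders={T1,T3,T8}
Step 4: signal(T1) -> count=2 queue=[] holders={T3,T8}
Step 5: wait(T1) -> count=1 queue=[] holders={T1,T3,T8}
Step 6: signal(T8) -> count=2 queue=[] holders={T1,T3}
Step 7: wait(T6) -> count=1 queue=[] holders={T1,T3,T6}
Step 8: wait(T5) -> count=0 queue=[] holders={T1,T3,T5,T6}
Step 9: signal(T6) -> count=1 queue=[] holders={T1,T3,T5}
Step 10: wait(T7) -> count=0 queue=[] holders={T1,T3,T5,T7}
Step 11: wait(T6) -> count=0 queue=[T6] holders={T1,T3,T5,T7}
Step 12: signal(T7) -> count=0 queue=[] holders={T1,T3,T5,T6}
Step 13: signal(T1) -> count=1 queue=[] holders={T3,T5,T6}
Step 14: signal(T6) -> count=2 queue=[] holders={T3,T5}
Final holders: {T3,T5} -> T8 not in holders

Answer: no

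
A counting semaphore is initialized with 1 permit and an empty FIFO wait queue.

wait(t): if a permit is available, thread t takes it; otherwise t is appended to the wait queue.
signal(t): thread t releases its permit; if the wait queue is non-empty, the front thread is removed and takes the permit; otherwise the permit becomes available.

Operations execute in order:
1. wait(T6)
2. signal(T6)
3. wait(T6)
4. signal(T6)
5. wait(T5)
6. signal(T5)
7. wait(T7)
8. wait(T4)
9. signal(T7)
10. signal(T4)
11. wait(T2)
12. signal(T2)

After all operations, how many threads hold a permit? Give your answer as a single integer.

Answer: 0

Derivation:
Step 1: wait(T6) -> count=0 queue=[] holders={T6}
Step 2: signal(T6) -> count=1 queue=[] holders={none}
Step 3: wait(T6) -> count=0 queue=[] holders={T6}
Step 4: signal(T6) -> count=1 queue=[] holders={none}
Step 5: wait(T5) -> count=0 queue=[] holders={T5}
Step 6: signal(T5) -> count=1 queue=[] holders={none}
Step 7: wait(T7) -> count=0 queue=[] holders={T7}
Step 8: wait(T4) -> count=0 queue=[T4] holders={T7}
Step 9: signal(T7) -> count=0 queue=[] holders={T4}
Step 10: signal(T4) -> count=1 queue=[] holders={none}
Step 11: wait(T2) -> count=0 queue=[] holders={T2}
Step 12: signal(T2) -> count=1 queue=[] holders={none}
Final holders: {none} -> 0 thread(s)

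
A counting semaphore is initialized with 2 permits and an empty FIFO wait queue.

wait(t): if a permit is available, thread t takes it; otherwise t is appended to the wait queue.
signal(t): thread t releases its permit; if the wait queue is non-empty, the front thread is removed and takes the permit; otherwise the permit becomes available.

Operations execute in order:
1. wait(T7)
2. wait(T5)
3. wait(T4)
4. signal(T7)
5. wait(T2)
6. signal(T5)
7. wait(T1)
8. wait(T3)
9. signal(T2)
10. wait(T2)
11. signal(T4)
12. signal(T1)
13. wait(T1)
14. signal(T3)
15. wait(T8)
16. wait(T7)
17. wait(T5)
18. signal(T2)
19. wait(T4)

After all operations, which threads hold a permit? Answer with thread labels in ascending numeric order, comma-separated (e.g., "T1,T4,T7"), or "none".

Answer: T1,T8

Derivation:
Step 1: wait(T7) -> count=1 queue=[] holders={T7}
Step 2: wait(T5) -> count=0 queue=[] holders={T5,T7}
Step 3: wait(T4) -> count=0 queue=[T4] holders={T5,T7}
Step 4: signal(T7) -> count=0 queue=[] holders={T4,T5}
Step 5: wait(T2) -> count=0 queue=[T2] holders={T4,T5}
Step 6: signal(T5) -> count=0 queue=[] holders={T2,T4}
Step 7: wait(T1) -> count=0 queue=[T1] holders={T2,T4}
Step 8: wait(T3) -> count=0 queue=[T1,T3] holders={T2,T4}
Step 9: signal(T2) -> count=0 queue=[T3] holders={T1,T4}
Step 10: wait(T2) -> count=0 queue=[T3,T2] holders={T1,T4}
Step 11: signal(T4) -> count=0 queue=[T2] holders={T1,T3}
Step 12: signal(T1) -> count=0 queue=[] holders={T2,T3}
Step 13: wait(T1) -> count=0 queue=[T1] holders={T2,T3}
Step 14: signal(T3) -> count=0 queue=[] holders={T1,T2}
Step 15: wait(T8) -> count=0 queue=[T8] holders={T1,T2}
Step 16: wait(T7) -> count=0 queue=[T8,T7] holders={T1,T2}
Step 17: wait(T5) -> count=0 queue=[T8,T7,T5] holders={T1,T2}
Step 18: signal(T2) -> count=0 queue=[T7,T5] holders={T1,T8}
Step 19: wait(T4) -> count=0 queue=[T7,T5,T4] holders={T1,T8}
Final holders: T1,T8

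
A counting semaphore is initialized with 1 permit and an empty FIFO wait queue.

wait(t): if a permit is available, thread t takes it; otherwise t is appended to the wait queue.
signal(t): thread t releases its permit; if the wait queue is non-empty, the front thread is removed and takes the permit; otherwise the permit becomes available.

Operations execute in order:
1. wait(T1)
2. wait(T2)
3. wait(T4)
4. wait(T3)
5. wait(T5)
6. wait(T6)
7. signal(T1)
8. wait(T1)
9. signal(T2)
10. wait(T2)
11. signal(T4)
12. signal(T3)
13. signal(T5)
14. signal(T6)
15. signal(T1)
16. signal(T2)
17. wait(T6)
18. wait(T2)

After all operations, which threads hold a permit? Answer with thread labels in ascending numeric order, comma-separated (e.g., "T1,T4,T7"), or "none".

Step 1: wait(T1) -> count=0 queue=[] holders={T1}
Step 2: wait(T2) -> count=0 queue=[T2] holders={T1}
Step 3: wait(T4) -> count=0 queue=[T2,T4] holders={T1}
Step 4: wait(T3) -> count=0 queue=[T2,T4,T3] holders={T1}
Step 5: wait(T5) -> count=0 queue=[T2,T4,T3,T5] holders={T1}
Step 6: wait(T6) -> count=0 queue=[T2,T4,T3,T5,T6] holders={T1}
Step 7: signal(T1) -> count=0 queue=[T4,T3,T5,T6] holders={T2}
Step 8: wait(T1) -> count=0 queue=[T4,T3,T5,T6,T1] holders={T2}
Step 9: signal(T2) -> count=0 queue=[T3,T5,T6,T1] holders={T4}
Step 10: wait(T2) -> count=0 queue=[T3,T5,T6,T1,T2] holders={T4}
Step 11: signal(T4) -> count=0 queue=[T5,T6,T1,T2] holders={T3}
Step 12: signal(T3) -> count=0 queue=[T6,T1,T2] holders={T5}
Step 13: signal(T5) -> count=0 queue=[T1,T2] holders={T6}
Step 14: signal(T6) -> count=0 queue=[T2] holders={T1}
Step 15: signal(T1) -> count=0 queue=[] holders={T2}
Step 16: signal(T2) -> count=1 queue=[] holders={none}
Step 17: wait(T6) -> count=0 queue=[] holders={T6}
Step 18: wait(T2) -> count=0 queue=[T2] holders={T6}
Final holders: T6

Answer: T6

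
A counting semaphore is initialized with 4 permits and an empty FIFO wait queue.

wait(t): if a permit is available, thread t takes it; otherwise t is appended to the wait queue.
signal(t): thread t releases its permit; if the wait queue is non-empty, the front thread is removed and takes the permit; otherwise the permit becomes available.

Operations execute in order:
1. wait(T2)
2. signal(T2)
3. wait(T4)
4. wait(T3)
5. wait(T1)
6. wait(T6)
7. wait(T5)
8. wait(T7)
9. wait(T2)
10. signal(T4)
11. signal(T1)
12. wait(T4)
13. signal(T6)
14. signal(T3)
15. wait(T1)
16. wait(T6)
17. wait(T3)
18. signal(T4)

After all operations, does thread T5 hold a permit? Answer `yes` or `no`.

Step 1: wait(T2) -> count=3 queue=[] holders={T2}
Step 2: signal(T2) -> count=4 queue=[] holders={none}
Step 3: wait(T4) -> count=3 queue=[] holders={T4}
Step 4: wait(T3) -> count=2 queue=[] holders={T3,T4}
Step 5: wait(T1) -> count=1 queue=[] holders={T1,T3,T4}
Step 6: wait(T6) -> count=0 queue=[] holders={T1,T3,T4,T6}
Step 7: wait(T5) -> count=0 queue=[T5] holders={T1,T3,T4,T6}
Step 8: wait(T7) -> count=0 queue=[T5,T7] holders={T1,T3,T4,T6}
Step 9: wait(T2) -> count=0 queue=[T5,T7,T2] holders={T1,T3,T4,T6}
Step 10: signal(T4) -> count=0 queue=[T7,T2] holders={T1,T3,T5,T6}
Step 11: signal(T1) -> count=0 queue=[T2] holders={T3,T5,T6,T7}
Step 12: wait(T4) -> count=0 queue=[T2,T4] holders={T3,T5,T6,T7}
Step 13: signal(T6) -> count=0 queue=[T4] holders={T2,T3,T5,T7}
Step 14: signal(T3) -> count=0 queue=[] holders={T2,T4,T5,T7}
Step 15: wait(T1) -> count=0 queue=[T1] holders={T2,T4,T5,T7}
Step 16: wait(T6) -> count=0 queue=[T1,T6] holders={T2,T4,T5,T7}
Step 17: wait(T3) -> count=0 queue=[T1,T6,T3] holders={T2,T4,T5,T7}
Step 18: signal(T4) -> count=0 queue=[T6,T3] holders={T1,T2,T5,T7}
Final holders: {T1,T2,T5,T7} -> T5 in holders

Answer: yes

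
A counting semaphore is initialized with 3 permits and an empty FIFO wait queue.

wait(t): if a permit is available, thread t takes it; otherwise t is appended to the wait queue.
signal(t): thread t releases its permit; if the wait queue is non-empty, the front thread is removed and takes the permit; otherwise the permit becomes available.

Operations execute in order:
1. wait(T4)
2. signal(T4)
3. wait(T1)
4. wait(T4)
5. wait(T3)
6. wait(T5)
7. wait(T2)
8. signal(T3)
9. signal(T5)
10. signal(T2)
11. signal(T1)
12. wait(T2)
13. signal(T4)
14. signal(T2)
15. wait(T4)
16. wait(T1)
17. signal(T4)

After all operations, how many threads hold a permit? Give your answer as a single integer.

Step 1: wait(T4) -> count=2 queue=[] holders={T4}
Step 2: signal(T4) -> count=3 queue=[] holders={none}
Step 3: wait(T1) -> count=2 queue=[] holders={T1}
Step 4: wait(T4) -> count=1 queue=[] holders={T1,T4}
Step 5: wait(T3) -> count=0 queue=[] holders={T1,T3,T4}
Step 6: wait(T5) -> count=0 queue=[T5] holders={T1,T3,T4}
Step 7: wait(T2) -> count=0 queue=[T5,T2] holders={T1,T3,T4}
Step 8: signal(T3) -> count=0 queue=[T2] holders={T1,T4,T5}
Step 9: signal(T5) -> count=0 queue=[] holders={T1,T2,T4}
Step 10: signal(T2) -> count=1 queue=[] holders={T1,T4}
Step 11: signal(T1) -> count=2 queue=[] holders={T4}
Step 12: wait(T2) -> count=1 queue=[] holders={T2,T4}
Step 13: signal(T4) -> count=2 queue=[] holders={T2}
Step 14: signal(T2) -> count=3 queue=[] holders={none}
Step 15: wait(T4) -> count=2 queue=[] holders={T4}
Step 16: wait(T1) -> count=1 queue=[] holders={T1,T4}
Step 17: signal(T4) -> count=2 queue=[] holders={T1}
Final holders: {T1} -> 1 thread(s)

Answer: 1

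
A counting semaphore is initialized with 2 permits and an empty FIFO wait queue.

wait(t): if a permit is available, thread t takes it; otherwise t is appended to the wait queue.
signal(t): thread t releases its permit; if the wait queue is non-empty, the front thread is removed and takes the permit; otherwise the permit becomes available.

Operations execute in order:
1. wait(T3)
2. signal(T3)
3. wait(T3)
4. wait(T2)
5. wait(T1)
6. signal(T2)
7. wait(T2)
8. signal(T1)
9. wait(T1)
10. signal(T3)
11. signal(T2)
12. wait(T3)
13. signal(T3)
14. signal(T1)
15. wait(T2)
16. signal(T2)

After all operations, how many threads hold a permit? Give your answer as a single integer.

Step 1: wait(T3) -> count=1 queue=[] holders={T3}
Step 2: signal(T3) -> count=2 queue=[] holders={none}
Step 3: wait(T3) -> count=1 queue=[] holders={T3}
Step 4: wait(T2) -> count=0 queue=[] holders={T2,T3}
Step 5: wait(T1) -> count=0 queue=[T1] holders={T2,T3}
Step 6: signal(T2) -> count=0 queue=[] holders={T1,T3}
Step 7: wait(T2) -> count=0 queue=[T2] holders={T1,T3}
Step 8: signal(T1) -> count=0 queue=[] holders={T2,T3}
Step 9: wait(T1) -> count=0 queue=[T1] holders={T2,T3}
Step 10: signal(T3) -> count=0 queue=[] holders={T1,T2}
Step 11: signal(T2) -> count=1 queue=[] holders={T1}
Step 12: wait(T3) -> count=0 queue=[] holders={T1,T3}
Step 13: signal(T3) -> count=1 queue=[] holders={T1}
Step 14: signal(T1) -> count=2 queue=[] holders={none}
Step 15: wait(T2) -> count=1 queue=[] holders={T2}
Step 16: signal(T2) -> count=2 queue=[] holders={none}
Final holders: {none} -> 0 thread(s)

Answer: 0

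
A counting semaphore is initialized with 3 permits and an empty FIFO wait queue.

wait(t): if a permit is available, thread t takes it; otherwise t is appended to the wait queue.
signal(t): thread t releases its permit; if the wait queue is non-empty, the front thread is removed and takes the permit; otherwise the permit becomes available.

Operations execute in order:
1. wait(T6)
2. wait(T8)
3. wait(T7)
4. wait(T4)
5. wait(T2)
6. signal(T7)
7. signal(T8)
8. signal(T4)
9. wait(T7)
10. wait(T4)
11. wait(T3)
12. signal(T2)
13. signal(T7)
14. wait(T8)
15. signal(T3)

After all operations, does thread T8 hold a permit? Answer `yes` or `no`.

Answer: yes

Derivation:
Step 1: wait(T6) -> count=2 queue=[] holders={T6}
Step 2: wait(T8) -> count=1 queue=[] holders={T6,T8}
Step 3: wait(T7) -> count=0 queue=[] holders={T6,T7,T8}
Step 4: wait(T4) -> count=0 queue=[T4] holders={T6,T7,T8}
Step 5: wait(T2) -> count=0 queue=[T4,T2] holders={T6,T7,T8}
Step 6: signal(T7) -> count=0 queue=[T2] holders={T4,T6,T8}
Step 7: signal(T8) -> count=0 queue=[] holders={T2,T4,T6}
Step 8: signal(T4) -> count=1 queue=[] holders={T2,T6}
Step 9: wait(T7) -> count=0 queue=[] holders={T2,T6,T7}
Step 10: wait(T4) -> count=0 queue=[T4] holders={T2,T6,T7}
Step 11: wait(T3) -> count=0 queue=[T4,T3] holders={T2,T6,T7}
Step 12: signal(T2) -> count=0 queue=[T3] holders={T4,T6,T7}
Step 13: signal(T7) -> count=0 queue=[] holders={T3,T4,T6}
Step 14: wait(T8) -> count=0 queue=[T8] holders={T3,T4,T6}
Step 15: signal(T3) -> count=0 queue=[] holders={T4,T6,T8}
Final holders: {T4,T6,T8} -> T8 in holders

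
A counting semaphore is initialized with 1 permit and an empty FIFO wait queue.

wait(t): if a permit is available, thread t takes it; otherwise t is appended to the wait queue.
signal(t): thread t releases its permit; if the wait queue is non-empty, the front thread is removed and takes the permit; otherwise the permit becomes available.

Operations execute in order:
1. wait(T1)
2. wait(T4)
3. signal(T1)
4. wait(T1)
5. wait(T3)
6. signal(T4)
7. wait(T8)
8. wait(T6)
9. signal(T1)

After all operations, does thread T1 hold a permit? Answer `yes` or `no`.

Step 1: wait(T1) -> count=0 queue=[] holders={T1}
Step 2: wait(T4) -> count=0 queue=[T4] holders={T1}
Step 3: signal(T1) -> count=0 queue=[] holders={T4}
Step 4: wait(T1) -> count=0 queue=[T1] holders={T4}
Step 5: wait(T3) -> count=0 queue=[T1,T3] holders={T4}
Step 6: signal(T4) -> count=0 queue=[T3] holders={T1}
Step 7: wait(T8) -> count=0 queue=[T3,T8] holders={T1}
Step 8: wait(T6) -> count=0 queue=[T3,T8,T6] holders={T1}
Step 9: signal(T1) -> count=0 queue=[T8,T6] holders={T3}
Final holders: {T3} -> T1 not in holders

Answer: no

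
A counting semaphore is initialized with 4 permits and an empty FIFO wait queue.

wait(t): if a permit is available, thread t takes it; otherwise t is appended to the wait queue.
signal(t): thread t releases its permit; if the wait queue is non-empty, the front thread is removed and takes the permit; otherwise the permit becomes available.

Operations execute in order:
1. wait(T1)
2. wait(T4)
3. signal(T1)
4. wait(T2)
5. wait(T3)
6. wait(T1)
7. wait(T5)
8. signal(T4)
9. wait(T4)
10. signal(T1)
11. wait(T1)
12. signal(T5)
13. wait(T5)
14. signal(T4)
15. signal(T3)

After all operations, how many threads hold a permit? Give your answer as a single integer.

Answer: 3

Derivation:
Step 1: wait(T1) -> count=3 queue=[] holders={T1}
Step 2: wait(T4) -> count=2 queue=[] holders={T1,T4}
Step 3: signal(T1) -> count=3 queue=[] holders={T4}
Step 4: wait(T2) -> count=2 queue=[] holders={T2,T4}
Step 5: wait(T3) -> count=1 queue=[] holders={T2,T3,T4}
Step 6: wait(T1) -> count=0 queue=[] holders={T1,T2,T3,T4}
Step 7: wait(T5) -> count=0 queue=[T5] holders={T1,T2,T3,T4}
Step 8: signal(T4) -> count=0 queue=[] holders={T1,T2,T3,T5}
Step 9: wait(T4) -> count=0 queue=[T4] holders={T1,T2,T3,T5}
Step 10: signal(T1) -> count=0 queue=[] holders={T2,T3,T4,T5}
Step 11: wait(T1) -> count=0 queue=[T1] holders={T2,T3,T4,T5}
Step 12: signal(T5) -> count=0 queue=[] holders={T1,T2,T3,T4}
Step 13: wait(T5) -> count=0 queue=[T5] holders={T1,T2,T3,T4}
Step 14: signal(T4) -> count=0 queue=[] holders={T1,T2,T3,T5}
Step 15: signal(T3) -> count=1 queue=[] holders={T1,T2,T5}
Final holders: {T1,T2,T5} -> 3 thread(s)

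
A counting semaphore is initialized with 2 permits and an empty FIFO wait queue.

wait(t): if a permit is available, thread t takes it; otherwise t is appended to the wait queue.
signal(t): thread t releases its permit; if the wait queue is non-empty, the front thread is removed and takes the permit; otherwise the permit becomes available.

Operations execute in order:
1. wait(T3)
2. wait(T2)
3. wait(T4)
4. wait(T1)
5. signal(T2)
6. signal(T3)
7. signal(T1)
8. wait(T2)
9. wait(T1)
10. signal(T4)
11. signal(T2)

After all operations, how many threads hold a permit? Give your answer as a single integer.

Step 1: wait(T3) -> count=1 queue=[] holders={T3}
Step 2: wait(T2) -> count=0 queue=[] holders={T2,T3}
Step 3: wait(T4) -> count=0 queue=[T4] holders={T2,T3}
Step 4: wait(T1) -> count=0 queue=[T4,T1] holders={T2,T3}
Step 5: signal(T2) -> count=0 queue=[T1] holders={T3,T4}
Step 6: signal(T3) -> count=0 queue=[] holders={T1,T4}
Step 7: signal(T1) -> count=1 queue=[] holders={T4}
Step 8: wait(T2) -> count=0 queue=[] holders={T2,T4}
Step 9: wait(T1) -> count=0 queue=[T1] holders={T2,T4}
Step 10: signal(T4) -> count=0 queue=[] holders={T1,T2}
Step 11: signal(T2) -> count=1 queue=[] holders={T1}
Final holders: {T1} -> 1 thread(s)

Answer: 1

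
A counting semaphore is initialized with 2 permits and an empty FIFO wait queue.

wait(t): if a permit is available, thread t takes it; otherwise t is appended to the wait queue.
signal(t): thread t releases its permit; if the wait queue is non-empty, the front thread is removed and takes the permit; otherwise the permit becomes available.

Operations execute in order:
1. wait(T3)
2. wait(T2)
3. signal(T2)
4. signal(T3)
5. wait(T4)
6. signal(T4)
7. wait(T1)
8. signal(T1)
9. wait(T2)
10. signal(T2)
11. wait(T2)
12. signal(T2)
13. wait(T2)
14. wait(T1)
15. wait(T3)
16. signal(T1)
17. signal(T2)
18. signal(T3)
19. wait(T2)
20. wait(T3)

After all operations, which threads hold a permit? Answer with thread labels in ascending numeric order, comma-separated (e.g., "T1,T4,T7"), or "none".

Answer: T2,T3

Derivation:
Step 1: wait(T3) -> count=1 queue=[] holders={T3}
Step 2: wait(T2) -> count=0 queue=[] holders={T2,T3}
Step 3: signal(T2) -> count=1 queue=[] holders={T3}
Step 4: signal(T3) -> count=2 queue=[] holders={none}
Step 5: wait(T4) -> count=1 queue=[] holders={T4}
Step 6: signal(T4) -> count=2 queue=[] holders={none}
Step 7: wait(T1) -> count=1 queue=[] holders={T1}
Step 8: signal(T1) -> count=2 queue=[] holders={none}
Step 9: wait(T2) -> count=1 queue=[] holders={T2}
Step 10: signal(T2) -> count=2 queue=[] holders={none}
Step 11: wait(T2) -> count=1 queue=[] holders={T2}
Step 12: signal(T2) -> count=2 queue=[] holders={none}
Step 13: wait(T2) -> count=1 queue=[] holders={T2}
Step 14: wait(T1) -> count=0 queue=[] holders={T1,T2}
Step 15: wait(T3) -> count=0 queue=[T3] holders={T1,T2}
Step 16: signal(T1) -> count=0 queue=[] holders={T2,T3}
Step 17: signal(T2) -> count=1 queue=[] holders={T3}
Step 18: signal(T3) -> count=2 queue=[] holders={none}
Step 19: wait(T2) -> count=1 queue=[] holders={T2}
Step 20: wait(T3) -> count=0 queue=[] holders={T2,T3}
Final holders: T2,T3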